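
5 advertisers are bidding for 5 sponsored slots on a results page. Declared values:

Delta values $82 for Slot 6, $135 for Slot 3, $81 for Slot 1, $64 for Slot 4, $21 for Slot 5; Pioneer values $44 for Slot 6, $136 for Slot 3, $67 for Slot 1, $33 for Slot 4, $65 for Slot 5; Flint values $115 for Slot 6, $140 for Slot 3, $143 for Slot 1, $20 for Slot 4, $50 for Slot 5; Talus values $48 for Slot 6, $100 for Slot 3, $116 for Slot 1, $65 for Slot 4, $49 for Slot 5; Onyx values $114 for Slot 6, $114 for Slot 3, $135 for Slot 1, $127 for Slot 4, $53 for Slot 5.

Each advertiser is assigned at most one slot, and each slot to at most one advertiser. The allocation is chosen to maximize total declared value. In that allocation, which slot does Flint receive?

Flint receives Slot 6.

Optimal: Delta→Slot 3 ($135), Pioneer→Slot 5 ($65), Flint→Slot 6 ($115), Talus→Slot 1 ($116), Onyx→Slot 4 ($127) — total 135+65+115+116+127 = $558.
Row-greedy (each advertiser in turn takes its best remaining slot) gives $435, worse by 123.
Flint's own top slot is Slot 1 ($143), but forcing Flint→Slot 1 and reassigning the rest optimally gives only $537 — worse by 21.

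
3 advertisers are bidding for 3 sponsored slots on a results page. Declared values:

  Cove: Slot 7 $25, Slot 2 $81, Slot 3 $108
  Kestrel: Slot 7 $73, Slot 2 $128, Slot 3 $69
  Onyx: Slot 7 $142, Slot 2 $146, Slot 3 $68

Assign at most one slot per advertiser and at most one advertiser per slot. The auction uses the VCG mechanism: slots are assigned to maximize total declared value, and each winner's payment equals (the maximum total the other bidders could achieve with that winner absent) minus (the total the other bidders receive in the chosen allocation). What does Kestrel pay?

Efficient allocation: Cove→Slot 3 ($108), Kestrel→Slot 2 ($128), Onyx→Slot 7 ($142); total welfare W = $378.
Kestrel receives Slot 2 at value $128, so the others get W − 128 = $250.
Without Kestrel: best allocation of the remaining 2 bidders over all 3 slots is Cove→Slot 3 ($108), Onyx→Slot 2 ($146), total $254.
VCG payment = (others' best without Kestrel) − (others' welfare with Kestrel) = 254 − 250 = $4.

Kestrel pays $4.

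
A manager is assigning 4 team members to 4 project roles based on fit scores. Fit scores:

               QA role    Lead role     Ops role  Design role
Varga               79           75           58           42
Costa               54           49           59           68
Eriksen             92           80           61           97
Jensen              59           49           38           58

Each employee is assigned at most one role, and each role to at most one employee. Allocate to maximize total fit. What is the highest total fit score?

Maximum total: 290 pts

This is the linear assignment problem.
Optimal: Varga→Lead role (75 pts), Costa→Ops role (59 pts), Eriksen→Design role (97 pts), Jensen→QA role (59 pts) — total 75+59+97+59 = 290 pts.
Column-greedy (each role in turn goes to its best remaining employee) gives 284 pts, worse by 6.
Next-best assignment: Varga→QA role, Costa→Ops role, Eriksen→Design role, Jensen→Lead role = 284 pts.
Every other assignment is strictly worse.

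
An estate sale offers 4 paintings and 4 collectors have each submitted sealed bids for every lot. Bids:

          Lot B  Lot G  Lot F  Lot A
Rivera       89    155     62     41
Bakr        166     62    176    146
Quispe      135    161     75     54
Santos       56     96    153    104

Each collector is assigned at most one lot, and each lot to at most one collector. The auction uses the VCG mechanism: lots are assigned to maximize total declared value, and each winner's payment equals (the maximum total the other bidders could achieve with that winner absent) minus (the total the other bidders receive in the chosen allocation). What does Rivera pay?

Efficient allocation: Rivera→Lot G ($155), Bakr→Lot A ($146), Quispe→Lot B ($135), Santos→Lot F ($153); total welfare W = $589.
Rivera receives Lot G at value $155, so the others get W − 155 = $434.
Without Rivera: best allocation of the remaining 3 bidders over all 4 lots is Bakr→Lot B ($166), Quispe→Lot G ($161), Santos→Lot F ($153), total $480.
VCG payment = (others' best without Rivera) − (others' welfare with Rivera) = 480 − 434 = $46.

Rivera pays $46.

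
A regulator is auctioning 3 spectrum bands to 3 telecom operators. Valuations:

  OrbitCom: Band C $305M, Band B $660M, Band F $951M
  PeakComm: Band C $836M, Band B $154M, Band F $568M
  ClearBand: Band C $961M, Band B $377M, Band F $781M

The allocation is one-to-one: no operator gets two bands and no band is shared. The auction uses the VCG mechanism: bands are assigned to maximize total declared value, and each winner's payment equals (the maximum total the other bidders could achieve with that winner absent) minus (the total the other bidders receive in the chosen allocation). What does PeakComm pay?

PeakComm pays $471M.

Efficient allocation: OrbitCom→Band B ($660M), PeakComm→Band C ($836M), ClearBand→Band F ($781M); total welfare W = $2277M.
PeakComm receives Band C at value $836M, so the others get W − 836 = $1441M.
Without PeakComm: best allocation of the remaining 2 bidders over all 3 bands is OrbitCom→Band F ($951M), ClearBand→Band C ($961M), total $1912M.
VCG payment = (others' best without PeakComm) − (others' welfare with PeakComm) = 1912 − 1441 = $471M.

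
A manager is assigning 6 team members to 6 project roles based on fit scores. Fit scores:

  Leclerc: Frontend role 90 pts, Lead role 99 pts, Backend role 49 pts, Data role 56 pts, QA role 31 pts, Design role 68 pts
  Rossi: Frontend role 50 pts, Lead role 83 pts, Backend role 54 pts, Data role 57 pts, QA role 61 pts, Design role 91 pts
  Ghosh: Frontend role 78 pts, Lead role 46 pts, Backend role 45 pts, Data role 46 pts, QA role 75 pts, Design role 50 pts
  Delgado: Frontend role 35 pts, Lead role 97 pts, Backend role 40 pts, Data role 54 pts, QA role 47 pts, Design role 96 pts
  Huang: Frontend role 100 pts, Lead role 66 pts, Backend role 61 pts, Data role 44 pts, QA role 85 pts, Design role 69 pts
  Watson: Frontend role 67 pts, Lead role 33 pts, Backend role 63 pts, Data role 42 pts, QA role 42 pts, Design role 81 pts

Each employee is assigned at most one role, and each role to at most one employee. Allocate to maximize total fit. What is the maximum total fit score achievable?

Maximum total: 490 pts

This is the linear assignment problem.
Optimal: Leclerc→Lead role (99 pts), Rossi→Data role (57 pts), Ghosh→QA role (75 pts), Delgado→Design role (96 pts), Huang→Frontend role (100 pts), Watson→Backend role (63 pts) — total 99+57+75+96+100+63 = 490 pts.
Row-greedy (each employee in turn takes its best remaining role) gives 470 pts, worse by 20.
Next-best assignment: Leclerc→Lead role, Rossi→Design role, Ghosh→QA role, Delgado→Data role, Huang→Frontend role, Watson→Backend role = 482 pts.
Swapping Leclerc↔Watson (Leclerc→Backend role 49 pts, Watson→Lead role 33 pts) loses 80.
No other one-to-one assignment exceeds 490 pts.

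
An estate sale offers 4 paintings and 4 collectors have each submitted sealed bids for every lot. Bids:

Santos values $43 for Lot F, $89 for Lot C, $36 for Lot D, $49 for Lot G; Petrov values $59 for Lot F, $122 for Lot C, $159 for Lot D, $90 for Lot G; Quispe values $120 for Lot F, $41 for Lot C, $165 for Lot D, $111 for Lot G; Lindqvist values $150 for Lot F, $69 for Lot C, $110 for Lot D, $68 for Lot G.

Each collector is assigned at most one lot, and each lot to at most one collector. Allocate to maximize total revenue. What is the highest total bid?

Maximum total: $509

Optimal: Santos→Lot C ($89), Petrov→Lot D ($159), Quispe→Lot G ($111), Lindqvist→Lot F ($150) — total 89+159+111+150 = $509.
Row-greedy (each collector in turn takes its best remaining lot) gives $436, worse by 73.
Next-best assignment: Santos→Lot C, Petrov→Lot G, Quispe→Lot D, Lindqvist→Lot F = $494.
Swapping Quispe↔Santos (Quispe→Lot C $41, Santos→Lot G $49) loses 110.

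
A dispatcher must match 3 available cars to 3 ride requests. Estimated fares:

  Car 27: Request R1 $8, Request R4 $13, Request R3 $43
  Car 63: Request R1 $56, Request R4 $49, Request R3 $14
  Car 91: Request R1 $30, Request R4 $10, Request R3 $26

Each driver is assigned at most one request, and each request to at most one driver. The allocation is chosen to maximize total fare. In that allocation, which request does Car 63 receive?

Optimal: Car 27→Request R3 ($43), Car 63→Request R4 ($49), Car 91→Request R1 ($30) — total 43+49+30 = $122.
Column-greedy (each request in turn goes to its best remaining driver) gives $95, worse by 27.
Next-best assignment: Car 27→Request R3, Car 63→Request R1, Car 91→Request R4 = $109.
No other one-to-one assignment exceeds $122.
Car 63's own top request is Request R1 ($56), but forcing Car 63→Request R1 and reassigning the rest optimally gives only $109 — worse by 13.

Car 63 receives Request R4.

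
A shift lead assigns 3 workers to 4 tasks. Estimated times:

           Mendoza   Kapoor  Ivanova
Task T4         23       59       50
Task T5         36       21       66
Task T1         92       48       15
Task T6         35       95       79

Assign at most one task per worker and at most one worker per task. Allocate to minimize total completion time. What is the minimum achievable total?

Min total: 59 min

Treat this as an assignment problem: match each worker to one task.
Optimal: Mendoza→Task T4 (23 min), Kapoor→Task T5 (21 min), Ivanova→Task T1 (15 min) — total 23+21+15 = 59 min.
Next-best assignment: Mendoza→Task T6, Kapoor→Task T5, Ivanova→Task T1 = 71 min.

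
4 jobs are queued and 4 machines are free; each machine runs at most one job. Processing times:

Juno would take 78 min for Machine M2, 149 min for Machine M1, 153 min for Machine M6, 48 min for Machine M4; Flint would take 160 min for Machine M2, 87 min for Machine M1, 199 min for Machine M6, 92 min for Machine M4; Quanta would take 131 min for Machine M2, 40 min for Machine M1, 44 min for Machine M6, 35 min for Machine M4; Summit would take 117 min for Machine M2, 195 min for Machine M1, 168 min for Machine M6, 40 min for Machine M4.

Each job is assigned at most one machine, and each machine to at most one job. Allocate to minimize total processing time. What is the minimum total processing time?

Min total: 249 min

This is the linear assignment problem.
Optimal: Juno→Machine M2 (78 min), Flint→Machine M1 (87 min), Quanta→Machine M6 (44 min), Summit→Machine M4 (40 min) — total 78+87+44+40 = 249 min.
Min-entry greedy (repeatedly take the single cheapest remaining cell) gives 368 min, worse by 119.
Every other assignment is strictly worse.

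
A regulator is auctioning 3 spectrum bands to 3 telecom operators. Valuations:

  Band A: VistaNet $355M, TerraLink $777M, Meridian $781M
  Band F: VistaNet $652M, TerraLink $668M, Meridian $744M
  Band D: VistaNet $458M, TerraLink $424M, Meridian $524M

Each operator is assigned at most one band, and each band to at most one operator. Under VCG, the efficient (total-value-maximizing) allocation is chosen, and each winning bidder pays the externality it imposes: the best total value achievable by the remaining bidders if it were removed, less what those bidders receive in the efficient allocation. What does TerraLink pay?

Efficient allocation: VistaNet→Band D ($458M), TerraLink→Band A ($777M), Meridian→Band F ($744M); total welfare W = $1979M.
TerraLink receives Band A at value $777M, so the others get W − 777 = $1202M.
Without TerraLink: best allocation of the remaining 2 bidders over all 3 bands is VistaNet→Band F ($652M), Meridian→Band A ($781M), total $1433M.
VCG payment = (others' best without TerraLink) − (others' welfare with TerraLink) = 1433 − 1202 = $231M.

TerraLink pays $231M.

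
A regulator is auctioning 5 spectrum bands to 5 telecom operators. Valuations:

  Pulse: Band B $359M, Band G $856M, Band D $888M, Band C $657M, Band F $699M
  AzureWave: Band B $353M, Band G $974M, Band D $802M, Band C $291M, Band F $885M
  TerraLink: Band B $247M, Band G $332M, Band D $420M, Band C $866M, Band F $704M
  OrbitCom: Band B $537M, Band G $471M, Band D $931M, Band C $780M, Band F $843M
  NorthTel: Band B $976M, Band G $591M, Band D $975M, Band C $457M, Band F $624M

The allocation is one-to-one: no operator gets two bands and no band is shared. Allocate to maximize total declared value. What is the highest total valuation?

Max total: $4547M

Optimal: Pulse→Band D ($888M), AzureWave→Band G ($974M), TerraLink→Band C ($866M), OrbitCom→Band F ($843M), NorthTel→Band B ($976M) — total 888+974+866+843+976 = $4547M.
Max-entry greedy (repeatedly take the single best remaining cell) gives $4446M, worse by 101.
Swapping NorthTel↔OrbitCom (NorthTel→Band F $624M, OrbitCom→Band B $537M) loses 658.
Checked against all permutations: $4547M is optimal.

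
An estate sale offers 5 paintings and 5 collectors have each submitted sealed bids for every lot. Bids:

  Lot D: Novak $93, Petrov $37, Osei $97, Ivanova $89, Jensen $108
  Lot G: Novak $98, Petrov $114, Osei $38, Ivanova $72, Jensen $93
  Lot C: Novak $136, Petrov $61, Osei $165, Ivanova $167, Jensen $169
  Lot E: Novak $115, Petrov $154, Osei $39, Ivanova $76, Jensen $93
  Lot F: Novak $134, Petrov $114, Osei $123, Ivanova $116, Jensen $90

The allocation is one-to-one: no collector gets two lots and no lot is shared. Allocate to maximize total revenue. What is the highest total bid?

This is a one-to-one assignment (maximum-weight bipartite matching).
Optimal: Novak→Lot G ($98), Petrov→Lot E ($154), Osei→Lot F ($123), Ivanova→Lot C ($167), Jensen→Lot D ($108) — total 98+154+123+167+108 = $650.
Column-greedy (each lot in turn goes to its best remaining collector) gives $627, worse by 23.
Next-best assignment: Novak→Lot F, Petrov→Lot E, Osei→Lot D, Ivanova→Lot C, Jensen→Lot G = $645.
Swapping Ivanova↔Petrov (Ivanova→Lot E $76, Petrov→Lot C $61) loses 184.
No other one-to-one assignment exceeds $650.

Maximum total: $650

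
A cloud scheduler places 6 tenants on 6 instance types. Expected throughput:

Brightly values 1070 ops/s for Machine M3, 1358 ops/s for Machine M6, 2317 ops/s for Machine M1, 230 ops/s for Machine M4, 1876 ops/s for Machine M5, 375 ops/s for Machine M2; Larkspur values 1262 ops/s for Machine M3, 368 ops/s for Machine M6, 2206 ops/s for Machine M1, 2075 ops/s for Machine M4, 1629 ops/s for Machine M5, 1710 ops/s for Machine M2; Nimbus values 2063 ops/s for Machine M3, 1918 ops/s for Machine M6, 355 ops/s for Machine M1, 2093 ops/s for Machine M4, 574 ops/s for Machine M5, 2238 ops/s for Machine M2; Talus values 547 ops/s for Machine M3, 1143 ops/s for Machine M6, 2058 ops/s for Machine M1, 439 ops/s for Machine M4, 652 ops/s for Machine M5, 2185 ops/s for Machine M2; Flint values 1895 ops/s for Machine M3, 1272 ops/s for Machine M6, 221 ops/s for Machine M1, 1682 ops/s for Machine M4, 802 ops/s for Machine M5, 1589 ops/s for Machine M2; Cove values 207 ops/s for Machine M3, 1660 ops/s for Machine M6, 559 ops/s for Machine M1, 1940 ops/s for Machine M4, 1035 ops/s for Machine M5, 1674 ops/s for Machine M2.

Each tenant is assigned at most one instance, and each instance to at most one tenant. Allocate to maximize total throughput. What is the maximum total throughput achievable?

This is the linear assignment problem.
Optimal: Brightly→Machine M5 (1876 ops/s), Larkspur→Machine M1 (2206 ops/s), Nimbus→Machine M6 (1918 ops/s), Talus→Machine M2 (2185 ops/s), Flint→Machine M3 (1895 ops/s), Cove→Machine M4 (1940 ops/s) — total 1876+2206+1918+2185+1895+1940 = 12020 ops/s.
Column-greedy (each instance in turn goes to its best remaining tenant) gives 11102 ops/s, worse by 918.
Next-best assignment: Brightly→Machine M5, Larkspur→Machine M1, Nimbus→Machine M4, Talus→Machine M2, Flint→Machine M3, Cove→Machine M6 = 11915 ops/s.
Swapping Nimbus↔Larkspur (Nimbus→Machine M1 355 ops/s, Larkspur→Machine M6 368 ops/s) loses 3401.
No other one-to-one assignment exceeds 12020 ops/s.

Max total: 12020 ops/s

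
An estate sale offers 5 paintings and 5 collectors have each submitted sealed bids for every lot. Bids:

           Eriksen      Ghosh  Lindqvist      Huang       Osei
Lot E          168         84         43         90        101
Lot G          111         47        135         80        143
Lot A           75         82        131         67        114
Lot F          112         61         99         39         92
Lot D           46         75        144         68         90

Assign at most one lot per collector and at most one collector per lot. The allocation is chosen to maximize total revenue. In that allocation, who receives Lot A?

Huang receives Lot A.

Optimal: Eriksen→Lot E ($168), Ghosh→Lot F ($61), Lindqvist→Lot D ($144), Huang→Lot A ($67), Osei→Lot G ($143) — total 168+61+144+67+143 = $583.
Column-greedy (each lot in turn goes to its best remaining collector) gives $571, worse by 12.
Swapping Huang↔Ghosh (Huang→Lot F $39, Ghosh→Lot A $82) loses 7.
Huang's own top lot is Lot E ($90), but forcing Huang→Lot E and reassigning the rest optimally gives only $571 — worse by 12.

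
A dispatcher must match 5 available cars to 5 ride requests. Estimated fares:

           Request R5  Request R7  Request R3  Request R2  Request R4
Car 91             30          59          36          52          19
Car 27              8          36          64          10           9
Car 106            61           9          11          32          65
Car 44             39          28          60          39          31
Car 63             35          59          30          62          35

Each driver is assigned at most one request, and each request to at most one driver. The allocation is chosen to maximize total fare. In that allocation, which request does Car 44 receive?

Optimal: Car 91→Request R7 ($59), Car 27→Request R3 ($64), Car 106→Request R4 ($65), Car 44→Request R5 ($39), Car 63→Request R2 ($62) — total 59+64+65+39+62 = $289.
Column-greedy (each request in turn goes to its best remaining driver) gives $277, worse by 12.
Next-best assignment: Car 91→Request R2, Car 27→Request R3, Car 106→Request R4, Car 44→Request R5, Car 63→Request R7 = $279.
Swapping Car 44↔Car 91 (Car 44→Request R7 $28, Car 91→Request R5 $30) loses 40.
Car 44's own top request is Request R3 ($60), but forcing Car 44→Request R3 and reassigning the rest optimally gives only $254 — worse by 35.

Car 44 receives Request R5.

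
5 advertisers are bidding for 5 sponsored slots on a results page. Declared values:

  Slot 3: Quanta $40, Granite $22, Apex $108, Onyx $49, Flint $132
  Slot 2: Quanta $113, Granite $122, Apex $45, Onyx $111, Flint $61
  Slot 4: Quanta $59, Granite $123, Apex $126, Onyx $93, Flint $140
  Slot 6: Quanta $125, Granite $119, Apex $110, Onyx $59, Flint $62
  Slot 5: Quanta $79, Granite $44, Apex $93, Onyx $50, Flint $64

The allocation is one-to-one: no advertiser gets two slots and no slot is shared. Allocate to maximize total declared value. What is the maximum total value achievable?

Treat this as an assignment problem: match each advertiser to one slot.
Optimal: Quanta→Slot 6 ($125), Granite→Slot 4 ($123), Apex→Slot 5 ($93), Onyx→Slot 2 ($111), Flint→Slot 3 ($132) — total 125+123+93+111+132 = $584.
Row-greedy (each advertiser in turn takes its best remaining slot) gives $531, worse by 53.
Next-best assignment: Quanta→Slot 5, Granite→Slot 6, Apex→Slot 4, Onyx→Slot 2, Flint→Slot 3 = $567.
Checked against all permutations: $584 is optimal.

Max total: $584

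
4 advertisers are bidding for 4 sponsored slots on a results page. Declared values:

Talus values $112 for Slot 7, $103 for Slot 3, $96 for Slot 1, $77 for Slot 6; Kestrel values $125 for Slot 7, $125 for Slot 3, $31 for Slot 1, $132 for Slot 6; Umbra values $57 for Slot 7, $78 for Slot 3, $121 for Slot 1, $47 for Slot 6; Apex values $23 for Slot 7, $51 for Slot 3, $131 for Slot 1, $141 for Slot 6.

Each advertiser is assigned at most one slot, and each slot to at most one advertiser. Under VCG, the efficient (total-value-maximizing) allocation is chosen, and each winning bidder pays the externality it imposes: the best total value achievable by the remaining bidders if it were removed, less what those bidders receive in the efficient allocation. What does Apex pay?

Apex pays $7.

Efficient allocation: Talus→Slot 7 ($112), Kestrel→Slot 3 ($125), Umbra→Slot 1 ($121), Apex→Slot 6 ($141); total welfare W = $499.
Apex receives Slot 6 at value $141, so the others get W − 141 = $358.
Without Apex: best allocation of the remaining 3 bidders over all 4 slots is Talus→Slot 7 ($112), Kestrel→Slot 6 ($132), Umbra→Slot 1 ($121), total $365.
VCG payment = (others' best without Apex) − (others' welfare with Apex) = 365 − 358 = $7.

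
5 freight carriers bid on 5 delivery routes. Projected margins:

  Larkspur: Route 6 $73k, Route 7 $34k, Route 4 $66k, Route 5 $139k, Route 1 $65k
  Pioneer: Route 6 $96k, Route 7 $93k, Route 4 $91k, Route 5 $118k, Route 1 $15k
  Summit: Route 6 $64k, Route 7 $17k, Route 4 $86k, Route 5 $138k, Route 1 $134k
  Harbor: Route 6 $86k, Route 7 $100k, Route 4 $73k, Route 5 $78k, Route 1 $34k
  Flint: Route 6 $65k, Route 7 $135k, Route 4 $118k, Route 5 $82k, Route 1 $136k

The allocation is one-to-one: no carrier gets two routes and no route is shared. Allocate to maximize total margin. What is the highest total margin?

Maximum total: $587k

Optimal: Larkspur→Route 5 ($139k), Pioneer→Route 6 ($96k), Summit→Route 1 ($134k), Harbor→Route 7 ($100k), Flint→Route 4 ($118k) — total 139+96+134+100+118 = $587k.
Column-greedy (each route in turn goes to its best remaining carrier) gives $490k, worse by 97.
Next-best assignment: Larkspur→Route 5, Pioneer→Route 4, Summit→Route 1, Harbor→Route 6, Flint→Route 7 = $585k.
Swapping Pioneer↔Flint (Pioneer→Route 4 $91k, Flint→Route 6 $65k) loses 58.
Every other assignment is strictly worse.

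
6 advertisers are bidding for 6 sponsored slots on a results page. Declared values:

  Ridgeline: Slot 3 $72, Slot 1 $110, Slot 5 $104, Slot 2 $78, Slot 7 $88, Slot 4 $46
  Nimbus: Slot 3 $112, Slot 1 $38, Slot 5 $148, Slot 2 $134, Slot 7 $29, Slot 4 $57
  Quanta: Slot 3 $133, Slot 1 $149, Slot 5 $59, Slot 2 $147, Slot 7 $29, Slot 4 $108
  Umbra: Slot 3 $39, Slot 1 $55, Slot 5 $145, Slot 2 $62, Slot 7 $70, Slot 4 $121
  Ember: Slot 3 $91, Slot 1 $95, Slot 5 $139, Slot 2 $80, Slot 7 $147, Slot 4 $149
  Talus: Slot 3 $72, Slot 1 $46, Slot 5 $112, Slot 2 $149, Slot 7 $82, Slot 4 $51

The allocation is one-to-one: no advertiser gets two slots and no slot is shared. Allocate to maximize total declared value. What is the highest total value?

Max total: $808

Optimal: Ridgeline→Slot 1 ($110), Nimbus→Slot 5 ($148), Quanta→Slot 3 ($133), Umbra→Slot 4 ($121), Ember→Slot 7 ($147), Talus→Slot 2 ($149) — total 110+148+133+121+147+149 = $808.
Row-greedy (each advertiser in turn takes its best remaining slot) gives $745, worse by 63.
Next-best assignment: Ridgeline→Slot 7, Nimbus→Slot 3, Quanta→Slot 1, Umbra→Slot 5, Ember→Slot 4, Talus→Slot 2 = $792.
Swapping Umbra↔Quanta (Umbra→Slot 3 $39, Quanta→Slot 4 $108) loses 107.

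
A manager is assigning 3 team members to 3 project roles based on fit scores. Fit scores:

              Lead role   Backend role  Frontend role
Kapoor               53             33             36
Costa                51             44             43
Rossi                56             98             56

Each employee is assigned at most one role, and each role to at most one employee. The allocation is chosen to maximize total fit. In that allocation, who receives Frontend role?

Costa receives Frontend role.

Treat this as an assignment problem: match each employee to one role.
Optimal: Kapoor→Lead role (53 pts), Costa→Frontend role (43 pts), Rossi→Backend role (98 pts) — total 53+43+98 = 194 pts.
Costa's own top role is Lead role (51 pts), but forcing Costa→Lead role and reassigning the rest optimally gives only 185 pts — worse by 9.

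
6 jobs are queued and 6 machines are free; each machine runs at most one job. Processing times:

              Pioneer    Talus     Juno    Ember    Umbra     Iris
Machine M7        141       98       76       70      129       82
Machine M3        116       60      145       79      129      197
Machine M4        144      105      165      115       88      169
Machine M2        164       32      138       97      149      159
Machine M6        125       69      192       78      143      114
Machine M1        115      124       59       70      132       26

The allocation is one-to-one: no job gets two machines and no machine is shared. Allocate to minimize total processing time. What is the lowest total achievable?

Minimum total: 416 min

Treat this as an assignment problem: match each job to one machine.
Optimal: Pioneer→Machine M3 (116 min), Talus→Machine M2 (32 min), Juno→Machine M7 (76 min), Ember→Machine M6 (78 min), Umbra→Machine M4 (88 min), Iris→Machine M1 (26 min) — total 116+32+76+78+88+26 = 416 min.
Column-greedy (each machine in turn goes to its cheapest remaining job) gives 585 min, worse by 169.
No other one-to-one assignment undercuts 416 min.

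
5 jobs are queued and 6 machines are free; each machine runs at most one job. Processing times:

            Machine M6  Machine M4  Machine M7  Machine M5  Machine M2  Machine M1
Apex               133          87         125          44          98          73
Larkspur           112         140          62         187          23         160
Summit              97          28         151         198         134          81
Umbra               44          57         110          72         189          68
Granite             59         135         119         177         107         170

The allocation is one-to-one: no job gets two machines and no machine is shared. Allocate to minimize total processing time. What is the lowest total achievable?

This is a one-to-one assignment (minimum-cost bipartite matching).
Optimal: Apex→Machine M5 (44 min), Larkspur→Machine M2 (23 min), Summit→Machine M4 (28 min), Umbra→Machine M1 (68 min), Granite→Machine M6 (59 min) — total 44+23+28+68+59 = 222 min.
Column-greedy (each machine in turn goes to its cheapest remaining job) gives 285 min, worse by 63.
Swapping Umbra↔Summit (Umbra→Machine M4 57 min, Summit→Machine M1 81 min) adds 42.

Minimum total: 222 min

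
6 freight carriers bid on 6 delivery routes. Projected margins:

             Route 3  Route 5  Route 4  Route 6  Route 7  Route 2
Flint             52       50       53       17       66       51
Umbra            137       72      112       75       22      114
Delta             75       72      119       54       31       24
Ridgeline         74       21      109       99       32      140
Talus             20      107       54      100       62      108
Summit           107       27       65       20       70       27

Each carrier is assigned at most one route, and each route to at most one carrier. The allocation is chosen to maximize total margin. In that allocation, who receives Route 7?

Summit receives Route 7.

Optimal: Flint→Route 5 ($50k), Umbra→Route 3 ($137k), Delta→Route 4 ($119k), Ridgeline→Route 2 ($140k), Talus→Route 6 ($100k), Summit→Route 7 ($70k) — total 50+137+119+140+100+70 = $616k.
Row-greedy (each carrier in turn takes its best remaining route) gives $589k, worse by 27.
Summit's own top route is Route 3 ($107k), but forcing Summit→Route 3 and reassigning the rest optimally gives only $614k — worse by 2.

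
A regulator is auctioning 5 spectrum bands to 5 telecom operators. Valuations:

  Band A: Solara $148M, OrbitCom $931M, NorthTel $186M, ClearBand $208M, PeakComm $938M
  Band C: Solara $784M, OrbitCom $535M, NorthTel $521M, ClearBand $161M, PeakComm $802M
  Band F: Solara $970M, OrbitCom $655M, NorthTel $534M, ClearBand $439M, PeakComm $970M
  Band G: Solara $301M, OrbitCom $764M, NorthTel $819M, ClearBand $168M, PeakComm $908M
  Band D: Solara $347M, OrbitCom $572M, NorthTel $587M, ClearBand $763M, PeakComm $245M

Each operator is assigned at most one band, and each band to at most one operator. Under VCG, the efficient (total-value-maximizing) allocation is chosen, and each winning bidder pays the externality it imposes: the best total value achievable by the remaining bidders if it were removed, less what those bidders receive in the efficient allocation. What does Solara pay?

Efficient allocation: Solara→Band F ($970M), OrbitCom→Band A ($931M), NorthTel→Band G ($819M), ClearBand→Band D ($763M), PeakComm→Band C ($802M); total welfare W = $4285M.
Solara receives Band F at value $970M, so the others get W − 970 = $3315M.
Without Solara: best allocation of the remaining 4 bidders over all 5 bands is OrbitCom→Band A ($931M), NorthTel→Band G ($819M), ClearBand→Band D ($763M), PeakComm→Band F ($970M), total $3483M.
VCG payment = (others' best without Solara) − (others' welfare with Solara) = 3483 − 3315 = $168M.

Solara pays $168M.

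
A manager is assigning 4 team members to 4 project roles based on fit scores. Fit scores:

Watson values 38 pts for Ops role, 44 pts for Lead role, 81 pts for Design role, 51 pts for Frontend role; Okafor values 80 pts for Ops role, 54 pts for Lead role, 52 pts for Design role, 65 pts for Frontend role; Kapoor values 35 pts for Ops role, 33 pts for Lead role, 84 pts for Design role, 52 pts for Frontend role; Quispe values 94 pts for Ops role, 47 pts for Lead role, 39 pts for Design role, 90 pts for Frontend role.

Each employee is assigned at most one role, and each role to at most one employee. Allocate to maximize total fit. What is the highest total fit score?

This is the linear assignment problem.
Optimal: Watson→Lead role (44 pts), Okafor→Ops role (80 pts), Kapoor→Design role (84 pts), Quispe→Frontend role (90 pts) — total 44+80+84+90 = 298 pts.
Row-greedy (each employee in turn takes its best remaining role) gives 260 pts, worse by 38.
Swapping Watson↔Okafor (Watson→Ops role 38 pts, Okafor→Lead role 54 pts) loses 32.
Every other assignment is strictly worse.

Maximum total: 298 pts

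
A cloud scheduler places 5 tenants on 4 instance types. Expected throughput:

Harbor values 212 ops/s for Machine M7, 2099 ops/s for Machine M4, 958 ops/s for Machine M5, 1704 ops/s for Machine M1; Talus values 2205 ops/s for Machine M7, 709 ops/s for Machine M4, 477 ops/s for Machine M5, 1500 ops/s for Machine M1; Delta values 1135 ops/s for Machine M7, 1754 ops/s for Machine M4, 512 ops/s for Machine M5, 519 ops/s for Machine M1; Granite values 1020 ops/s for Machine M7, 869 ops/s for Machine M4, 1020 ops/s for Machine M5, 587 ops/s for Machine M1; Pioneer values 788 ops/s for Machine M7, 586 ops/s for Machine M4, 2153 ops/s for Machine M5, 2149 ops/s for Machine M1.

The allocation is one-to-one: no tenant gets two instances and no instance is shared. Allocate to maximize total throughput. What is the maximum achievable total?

This is the linear assignment problem.
Optimal: Talus→Machine M7 (2205 ops/s), Delta→Machine M4 (1754 ops/s), Pioneer→Machine M5 (2153 ops/s), Harbor→Machine M1 (1704 ops/s) — total 2205+1754+2153+1704 = 7816 ops/s.
Column-greedy (each instance in turn goes to its best remaining tenant) gives 7044 ops/s, worse by 772.
Next-best assignment: Talus→Machine M7, Harbor→Machine M4, Granite→Machine M5, Pioneer→Machine M1 = 7473 ops/s.
No other one-to-one assignment exceeds 7816 ops/s.

Max total: 7816 ops/s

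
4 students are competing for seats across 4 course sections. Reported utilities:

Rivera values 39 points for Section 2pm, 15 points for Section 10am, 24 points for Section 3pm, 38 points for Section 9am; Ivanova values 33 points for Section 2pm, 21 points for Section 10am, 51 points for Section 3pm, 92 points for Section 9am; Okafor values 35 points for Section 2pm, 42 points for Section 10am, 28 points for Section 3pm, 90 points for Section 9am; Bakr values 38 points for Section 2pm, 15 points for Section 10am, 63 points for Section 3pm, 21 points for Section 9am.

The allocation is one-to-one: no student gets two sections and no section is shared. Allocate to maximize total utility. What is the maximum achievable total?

Optimal: Rivera→Section 2pm (39 points), Ivanova→Section 9am (92 points), Okafor→Section 10am (42 points), Bakr→Section 3pm (63 points) — total 39+92+42+63 = 236 points.
Next-best assignment: Rivera→Section 2pm, Ivanova→Section 10am, Okafor→Section 9am, Bakr→Section 3pm = 213 points.

Maximum total: 236 points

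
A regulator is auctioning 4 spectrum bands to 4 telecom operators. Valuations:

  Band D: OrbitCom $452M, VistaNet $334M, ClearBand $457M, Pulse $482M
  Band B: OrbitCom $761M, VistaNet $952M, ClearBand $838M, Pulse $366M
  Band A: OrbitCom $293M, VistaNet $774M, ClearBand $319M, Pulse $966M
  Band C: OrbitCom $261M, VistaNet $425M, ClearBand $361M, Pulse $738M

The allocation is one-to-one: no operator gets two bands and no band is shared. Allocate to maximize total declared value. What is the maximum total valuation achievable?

Max total: $2802M

Optimal: OrbitCom→Band D ($452M), VistaNet→Band A ($774M), ClearBand→Band B ($838M), Pulse→Band C ($738M) — total 452+774+838+738 = $2802M.
Max-entry greedy (repeatedly take the single best remaining cell) gives $2636M, worse by 166.
Swapping Pulse↔OrbitCom (Pulse→Band D $482M, OrbitCom→Band C $261M) loses 447.
Checked against all permutations: $2802M is optimal.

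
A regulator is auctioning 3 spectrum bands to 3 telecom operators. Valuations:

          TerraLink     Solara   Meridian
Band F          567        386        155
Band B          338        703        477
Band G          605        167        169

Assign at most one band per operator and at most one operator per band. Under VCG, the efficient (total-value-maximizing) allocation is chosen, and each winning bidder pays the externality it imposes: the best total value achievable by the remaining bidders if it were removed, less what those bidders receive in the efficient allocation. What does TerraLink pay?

TerraLink pays $9M.

Efficient allocation: TerraLink→Band G ($605M), Solara→Band F ($386M), Meridian→Band B ($477M); total welfare W = $1468M.
TerraLink receives Band G at value $605M, so the others get W − 605 = $863M.
Without TerraLink: best allocation of the remaining 2 bidders over all 3 bands is Solara→Band B ($703M), Meridian→Band G ($169M), total $872M.
VCG payment = (others' best without TerraLink) − (others' welfare with TerraLink) = 872 − 863 = $9M.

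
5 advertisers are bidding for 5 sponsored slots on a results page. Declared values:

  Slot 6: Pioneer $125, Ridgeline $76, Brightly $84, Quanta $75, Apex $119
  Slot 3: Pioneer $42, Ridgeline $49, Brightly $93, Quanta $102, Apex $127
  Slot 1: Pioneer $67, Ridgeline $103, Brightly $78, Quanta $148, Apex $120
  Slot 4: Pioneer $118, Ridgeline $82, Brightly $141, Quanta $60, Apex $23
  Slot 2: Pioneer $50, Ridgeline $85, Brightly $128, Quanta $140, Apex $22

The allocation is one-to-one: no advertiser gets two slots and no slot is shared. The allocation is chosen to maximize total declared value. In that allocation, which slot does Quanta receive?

Quanta receives Slot 2.

Optimal: Pioneer→Slot 6 ($125), Ridgeline→Slot 1 ($103), Brightly→Slot 4 ($141), Quanta→Slot 2 ($140), Apex→Slot 3 ($127) — total 125+103+141+140+127 = $636.
Max-entry greedy (repeatedly take the single best remaining cell) gives $626, worse by 10.
No other one-to-one assignment exceeds $636.
Quanta's own top slot is Slot 1 ($148), but forcing Quanta→Slot 1 and reassigning the rest optimally gives only $626 — worse by 10.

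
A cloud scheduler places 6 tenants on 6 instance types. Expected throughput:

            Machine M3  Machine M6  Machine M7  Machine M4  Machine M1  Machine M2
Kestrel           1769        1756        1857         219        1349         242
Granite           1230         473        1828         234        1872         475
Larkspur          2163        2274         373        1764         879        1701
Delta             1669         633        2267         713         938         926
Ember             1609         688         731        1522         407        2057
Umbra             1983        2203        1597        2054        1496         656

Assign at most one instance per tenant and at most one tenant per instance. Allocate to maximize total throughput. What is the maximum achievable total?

Optimal: Kestrel→Machine M3 (1769 ops/s), Granite→Machine M1 (1872 ops/s), Larkspur→Machine M6 (2274 ops/s), Delta→Machine M7 (2267 ops/s), Ember→Machine M2 (2057 ops/s), Umbra→Machine M4 (2054 ops/s) — total 1769+1872+2274+2267+2057+2054 = 12293 ops/s.
Every other assignment is strictly worse.

Maximum total: 12293 ops/s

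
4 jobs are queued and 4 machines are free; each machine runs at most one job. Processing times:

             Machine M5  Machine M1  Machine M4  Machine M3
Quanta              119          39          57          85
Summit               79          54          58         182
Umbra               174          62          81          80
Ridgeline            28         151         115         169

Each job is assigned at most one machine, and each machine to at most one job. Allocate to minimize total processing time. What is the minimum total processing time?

Minimum total: 205 min

Treat this as an assignment problem: match each job to one machine.
Optimal: Quanta→Machine M1 (39 min), Summit→Machine M4 (58 min), Umbra→Machine M3 (80 min), Ridgeline→Machine M5 (28 min) — total 39+58+80+28 = 205 min.
Next-best assignment: Quanta→Machine M4, Summit→Machine M1, Umbra→Machine M3, Ridgeline→Machine M5 = 219 min.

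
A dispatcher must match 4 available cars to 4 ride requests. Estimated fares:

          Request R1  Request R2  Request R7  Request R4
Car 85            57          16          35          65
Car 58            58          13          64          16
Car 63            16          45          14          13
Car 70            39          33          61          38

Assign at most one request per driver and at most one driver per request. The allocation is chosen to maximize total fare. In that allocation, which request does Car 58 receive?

This is the linear assignment problem.
Optimal: Car 85→Request R4 ($65), Car 58→Request R1 ($58), Car 63→Request R2 ($45), Car 70→Request R7 ($61) — total 65+58+45+61 = $229.
Max-entry greedy (repeatedly take the single best remaining cell) gives $213, worse by 16.
Next-best assignment: Car 85→Request R4, Car 58→Request R7, Car 63→Request R2, Car 70→Request R1 = $213.
Car 58's own top request is Request R7 ($64), but forcing Car 58→Request R7 and reassigning the rest optimally gives only $213 — worse by 16.

Car 58 receives Request R1.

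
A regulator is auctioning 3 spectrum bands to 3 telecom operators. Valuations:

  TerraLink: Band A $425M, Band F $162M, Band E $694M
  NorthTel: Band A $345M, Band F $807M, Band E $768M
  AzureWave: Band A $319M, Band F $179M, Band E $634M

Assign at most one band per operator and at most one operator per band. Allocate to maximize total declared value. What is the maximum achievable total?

Maximum total: $1866M

Treat this as an assignment problem: match each operator to one band.
Optimal: TerraLink→Band A ($425M), NorthTel→Band F ($807M), AzureWave→Band E ($634M) — total 425+807+634 = $1866M.
Next-best assignment: TerraLink→Band E, NorthTel→Band F, AzureWave→Band A = $1820M.
Every other assignment is strictly worse.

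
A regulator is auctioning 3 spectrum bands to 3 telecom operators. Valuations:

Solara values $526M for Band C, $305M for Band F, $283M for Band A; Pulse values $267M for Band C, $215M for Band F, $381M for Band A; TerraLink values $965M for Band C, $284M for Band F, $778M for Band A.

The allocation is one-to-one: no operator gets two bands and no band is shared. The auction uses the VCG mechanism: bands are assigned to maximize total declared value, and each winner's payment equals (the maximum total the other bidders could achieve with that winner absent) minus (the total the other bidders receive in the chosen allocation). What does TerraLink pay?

TerraLink pays $221M.

Efficient allocation: Solara→Band F ($305M), Pulse→Band A ($381M), TerraLink→Band C ($965M); total welfare W = $1651M.
TerraLink receives Band C at value $965M, so the others get W − 965 = $686M.
Without TerraLink: best allocation of the remaining 2 bidders over all 3 bands is Solara→Band C ($526M), Pulse→Band A ($381M), total $907M.
VCG payment = (others' best without TerraLink) − (others' welfare with TerraLink) = 907 − 686 = $221M.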